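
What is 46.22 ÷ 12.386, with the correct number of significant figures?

3.732

46.22 ÷ 12.386 = 3.73163248829…
Multiplication/division keeps the fewest significant figures: 46.22 → 4 s.f., 12.386 → 5 s.f.; limit is 4.
Rounded to 4 significant figures: 3.732.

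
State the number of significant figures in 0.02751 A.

0.02751: leading zeros are not significant.

4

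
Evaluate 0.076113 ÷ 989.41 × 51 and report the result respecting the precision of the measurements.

3.9 × 10^-3

0.076113 ÷ 989.41 × 51 = 0.00392331086203…
Multiplication/division keeps the fewest significant figures: 0.076113 → 5 s.f., 989.41 → 5 s.f., 51 → 2 s.f.; limit is 2.
Rounded to 2 significant figures: 3.9 × 10^-3.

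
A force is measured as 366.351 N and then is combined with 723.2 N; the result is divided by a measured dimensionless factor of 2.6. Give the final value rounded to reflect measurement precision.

366.351 N + 723.2 N = 1089.551 N; the sum is limited to 1 decimal place (5 s.f.).
Carrying full precision, 1089.551 ÷ 2.6 = 419.058076923… N; 2.6 has 2 s.f., so the result keeps min(5, 2) = 2 s.f.
Rounded to 2 significant figures: 4.2 × 10² N.

4.2 × 10² N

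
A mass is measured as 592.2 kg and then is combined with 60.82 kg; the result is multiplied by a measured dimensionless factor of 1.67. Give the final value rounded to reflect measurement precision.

592.2 kg + 60.82 kg = 653.02 kg; the sum is limited to 1 decimal place (4 s.f.).
Carrying full precision, 653.02 × 1.67 = 1090.5434 kg; 1.67 has 3 s.f., so the result keeps min(4, 3) = 3 s.f.
Rounded to 3 significant figures: 1.09 × 10^3 kg.

1.09 × 10^3 kg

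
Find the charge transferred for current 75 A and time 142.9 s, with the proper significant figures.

1.1 × 10⁴ C

charge transferred = 75 A × 142.9 s = 10717.5 C.
75 has 2 significant figures; 142.9 has 4.
Division/multiplication keeps the fewest: 2 significant figures.
Rounded: 1.1 × 10⁴ C.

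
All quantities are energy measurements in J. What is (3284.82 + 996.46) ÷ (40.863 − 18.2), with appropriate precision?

189

3284.82 + 996.46 = 4281.28, limited to 2 d.p. → 6 s.f.; 40.863 − 18.2 = 22.663, limited to 1 d.p. → 3 s.f.
Carrying full precision, 4281.28 ÷ 22.663 = 188.910559061…; keep min(6, 3) = 3 s.f.
Rounded to 3 significant figures: 189.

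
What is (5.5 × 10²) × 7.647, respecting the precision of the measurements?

(5.5 × 10²) × 7.647 = 4205.85
Multiplication/division keeps the fewest significant figures: 5.5 × 10² → 2 s.f., 7.647 → 4 s.f.; limit is 2.
Rounded to 2 significant figures: 4.2 × 10³.

4.2 × 10³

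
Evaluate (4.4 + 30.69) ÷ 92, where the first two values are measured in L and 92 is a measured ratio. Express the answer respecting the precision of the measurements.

4.4 L + 30.69 L = 35.09 L; the sum is limited to 1 decimal place (3 s.f.).
Carrying full precision, 35.09 ÷ 92 = 0.381413043478… L; 92 has 2 s.f., so the result keeps min(3, 2) = 2 s.f.
Rounded to 2 significant figures: 0.38 L.

0.38 L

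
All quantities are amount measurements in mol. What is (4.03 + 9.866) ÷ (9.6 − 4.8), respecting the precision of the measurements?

2.9

4.03 + 9.866 = 13.896, limited to 2 d.p. → 4 s.f.; 9.6 − 4.8 = 4.8, limited to 1 d.p. → 2 s.f.
Carrying full precision, 13.896 ÷ 4.8 = 2.895; keep min(4, 2) = 2 s.f.
Rounded to 2 significant figures: 2.9.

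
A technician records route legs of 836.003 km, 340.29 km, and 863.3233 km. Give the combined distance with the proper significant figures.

2039.62 km

836.003 km + 340.29 km + 863.3233 km = 2039.6163 km.
Addition/subtraction keeps the fewest decimal places: 836.003 → 3 decimal places, 340.29 → 2 decimal places, 863.3233 → 4 decimal places; limit is 2.
Rounded to 2 decimal places: 2039.62 km.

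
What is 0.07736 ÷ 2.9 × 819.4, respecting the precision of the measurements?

0.07736 ÷ 2.9 × 819.4 = 21.8582013793…
Multiplication/division keeps the fewest significant figures: 0.07736 → 4 s.f., 2.9 → 2 s.f., 819.4 → 4 s.f.; limit is 2.
Rounded to 2 significant figures: 22.

22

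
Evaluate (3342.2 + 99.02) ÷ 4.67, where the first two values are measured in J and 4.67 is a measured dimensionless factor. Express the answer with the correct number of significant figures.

3342.2 J + 99.02 J = 3441.22 J; the sum is limited to 1 decimal place (5 s.f.).
Carrying full precision, 3441.22 ÷ 4.67 = 736.877944325… J; 4.67 has 3 s.f., so the result keeps min(5, 3) = 3 s.f.
Rounded to 3 significant figures: 737 J.

737 J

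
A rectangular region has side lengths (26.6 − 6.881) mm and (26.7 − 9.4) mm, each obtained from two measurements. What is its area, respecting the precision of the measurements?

26.6 − 6.881 = 19.719, limited to 1 d.p. → 3 s.f.; 26.7 − 9.4 = 17.3, limited to 1 d.p. → 3 s.f.
Carrying full precision, 19.719 × 17.3 = 341.1387; keep min(3, 3) = 3 s.f.
Rounded to 3 significant figures: 341 mm².

341 mm²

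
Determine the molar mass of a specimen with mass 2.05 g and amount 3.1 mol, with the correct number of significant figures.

6.6 × 10^-1 g/mol

molar mass = 2.05 g ÷ 3.1 mol = 0.661290322581… g/mol.
2.05 has 3 significant figures; 3.1 has 2.
Division/multiplication keeps the fewest: 2 significant figures.
Rounded: 6.6 × 10^-1 g/mol.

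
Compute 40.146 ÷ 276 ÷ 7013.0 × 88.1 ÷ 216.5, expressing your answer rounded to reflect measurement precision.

8.44 × 10^-6

40.146 ÷ 276 ÷ 7013.0 × 88.1 ÷ 216.5 = 0.00000844009562262…
Multiplication/division keeps the fewest significant figures: 40.146 → 5 s.f., 276 → 3 s.f., 7013.0 → 5 s.f., 88.1 → 3 s.f., 216.5 → 4 s.f.; limit is 3.
Rounded to 3 significant figures: 8.44 × 10^-6.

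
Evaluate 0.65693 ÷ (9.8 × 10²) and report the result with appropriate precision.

6.7 × 10⁻⁴

0.65693 ÷ (9.8 × 10²) = 0.000670336734694…
Multiplication/division keeps the fewest significant figures: 0.65693 → 5 s.f., 9.8 × 10² → 2 s.f.; limit is 2.
Rounded to 2 significant figures: 6.7 × 10⁻⁴.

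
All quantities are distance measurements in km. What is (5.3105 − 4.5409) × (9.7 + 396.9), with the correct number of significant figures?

312.9 km²

5.3105 − 4.5409 = 0.7696, limited to 4 d.p. → 4 s.f.; 9.7 + 396.9 = 406.6, limited to 1 d.p. → 4 s.f.
Carrying full precision, 0.7696 × 406.6 = 312.91936; keep min(4, 4) = 4 s.f.
Rounded to 4 significant figures: 312.9 km².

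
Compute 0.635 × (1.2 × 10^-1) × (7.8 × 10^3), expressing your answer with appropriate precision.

0.635 × (1.2 × 10^-1) × (7.8 × 10^3) = 594.36
Multiplication/division keeps the fewest significant figures: 0.635 → 3 s.f., 1.2 × 10^-1 → 2 s.f., 7.8 × 10^3 → 2 s.f.; limit is 2.
Rounded to 2 significant figures: 5.9 × 10^2.

5.9 × 10^2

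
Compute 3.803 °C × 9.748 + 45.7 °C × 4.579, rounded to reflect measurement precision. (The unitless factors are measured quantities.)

3.803 × 9.748 = 37.071644 → 37.07 °C (4 s.f., last digit at the 10^-2 place).
45.7 × 4.579 = 209.2603 → 209 °C (3 s.f., last digit at the 10^0 place).
Sum: 246.331944 °C; keep the coarser place, 10^0.
Result: 246 °C.

246 °C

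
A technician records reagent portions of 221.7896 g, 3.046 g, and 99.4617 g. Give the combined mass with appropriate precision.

221.7896 g + 3.046 g + 99.4617 g = 324.2973 g.
Addition/subtraction keeps the fewest decimal places: 221.7896 → 4 decimal places, 3.046 → 3 decimal places, 99.4617 → 4 decimal places; limit is 3.
Rounded to 3 decimal places: 324.297 g.

324.297 g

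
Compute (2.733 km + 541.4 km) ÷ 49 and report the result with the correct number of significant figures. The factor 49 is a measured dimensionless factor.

2.733 km + 541.4 km = 544.133 km; the sum is limited to 1 decimal place (4 s.f.).
Carrying full precision, 544.133 ÷ 49 = 11.104755102… km; 49 has 2 s.f., so the result keeps min(4, 2) = 2 s.f.
Rounded to 2 significant figures: 11 km.

11 km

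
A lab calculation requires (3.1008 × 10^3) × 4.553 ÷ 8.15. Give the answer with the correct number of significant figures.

1.73 × 10^3

(3.1008 × 10^3) × 4.553 ÷ 8.15 = 1732.26287117…
Multiplication/division keeps the fewest significant figures: 3.1008 × 10^3 → 5 s.f., 4.553 → 4 s.f., 8.15 → 3 s.f.; limit is 3.
Rounded to 3 significant figures: 1.73 × 10^3.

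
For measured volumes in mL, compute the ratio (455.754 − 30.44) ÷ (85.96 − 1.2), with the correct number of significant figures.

5.02

455.754 − 30.44 = 425.314, limited to 2 d.p. → 5 s.f.; 85.96 − 1.2 = 84.76, limited to 1 d.p. → 3 s.f.
Carrying full precision, 425.314 ÷ 84.76 = 5.01786219915…; keep min(5, 3) = 3 s.f.
Rounded to 3 significant figures: 5.02.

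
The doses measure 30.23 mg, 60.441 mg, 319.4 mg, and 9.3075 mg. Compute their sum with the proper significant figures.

30.23 mg + 60.441 mg + 319.4 mg + 9.3075 mg = 419.3785 mg.
Addition/subtraction keeps the fewest decimal places: 30.23 → 2 decimal places, 60.441 → 3 decimal places, 319.4 → 1 decimal place, 9.3075 → 4 decimal places; limit is 1.
Rounded to 1 decimal place: 419.4 mg.

419.4 mg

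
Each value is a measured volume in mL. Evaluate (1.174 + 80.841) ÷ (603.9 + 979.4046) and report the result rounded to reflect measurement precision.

1.174 + 80.841 = 82.015, limited to 3 d.p. → 5 s.f.; 603.9 + 979.4046 = 1583.3046, limited to 1 d.p. → 5 s.f.
Carrying full precision, 82.015 ÷ 1583.3046 = 0.0517998874001…; keep min(5, 5) = 5 s.f.
Rounded to 5 significant figures: 0.051800.

0.051800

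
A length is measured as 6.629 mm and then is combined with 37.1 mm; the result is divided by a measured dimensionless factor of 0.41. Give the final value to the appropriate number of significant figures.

1.1 × 10² mm

6.629 mm + 37.1 mm = 43.729 mm; the sum is limited to 1 decimal place (3 s.f.).
Carrying full precision, 43.729 ÷ 0.41 = 106.656097561… mm; 0.41 has 2 s.f., so the result keeps min(3, 2) = 2 s.f.
Rounded to 2 significant figures: 1.1 × 10² mm.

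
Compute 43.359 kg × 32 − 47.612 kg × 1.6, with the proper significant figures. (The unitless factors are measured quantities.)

1.3 × 10³ kg

43.359 × 32 = 1387.488 → 1.4 × 10³ kg (2 s.f., last digit at the 10^2 place).
47.612 × 1.6 = 76.1792 → 76 kg (2 s.f., last digit at the 10^0 place).
Difference: 1311.3088 kg; keep the coarser place, 10^2.
Result: 1.3 × 10³ kg.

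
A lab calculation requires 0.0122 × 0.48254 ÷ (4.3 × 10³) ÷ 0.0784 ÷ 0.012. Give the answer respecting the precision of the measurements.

0.0122 × 0.48254 ÷ (4.3 × 10³) ÷ 0.0784 ÷ 0.012 = 0.00145521574909…
Multiplication/division keeps the fewest significant figures: 0.0122 → 3 s.f., 0.48254 → 5 s.f., 4.3 × 10³ → 2 s.f., 0.0784 → 3 s.f., 0.012 → 2 s.f.; limit is 2.
Rounded to 2 significant figures: 1.5 × 10⁻³.

1.5 × 10⁻³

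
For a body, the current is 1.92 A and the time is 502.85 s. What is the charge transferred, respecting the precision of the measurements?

965 C

charge transferred = 1.92 A × 502.85 s = 965.472 C.
1.92 has 3 significant figures; 502.85 has 5.
Division/multiplication keeps the fewest: 3 significant figures.
Rounded: 965 C.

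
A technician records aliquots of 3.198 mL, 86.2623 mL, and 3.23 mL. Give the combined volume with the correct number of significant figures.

3.198 mL + 86.2623 mL + 3.23 mL = 92.6903 mL.
Addition/subtraction keeps the fewest decimal places: 3.198 → 3 decimal places, 86.2623 → 4 decimal places, 3.23 → 2 decimal places; limit is 2.
Rounded to 2 decimal places: 92.69 mL.

92.69 mL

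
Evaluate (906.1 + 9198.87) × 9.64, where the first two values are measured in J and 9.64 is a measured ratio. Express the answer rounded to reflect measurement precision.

9.74 × 10⁴ J

906.1 J + 9198.87 J = 10104.97 J; the sum is limited to 1 decimal place (6 s.f.).
Carrying full precision, 10104.97 × 9.64 = 97411.9108 J; 9.64 has 3 s.f., so the result keeps min(6, 3) = 3 s.f.
Rounded to 3 significant figures: 9.74 × 10⁴ J.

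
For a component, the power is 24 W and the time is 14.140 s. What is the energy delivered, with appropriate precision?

3.4 × 10^2 J

energy delivered = 24 W × 14.140 s = 339.36 J.
24 has 2 significant figures; 14.140 has 5.
Division/multiplication keeps the fewest: 2 significant figures.
Rounded: 3.4 × 10^2 J.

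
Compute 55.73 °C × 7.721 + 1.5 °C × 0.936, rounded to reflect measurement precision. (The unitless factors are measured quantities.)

55.73 × 7.721 = 430.29133 → 430.3 °C (4 s.f., last digit at the 10^-1 place).
1.5 × 0.936 = 1.404 → 1.4 °C (2 s.f., last digit at the 10^-1 place).
Sum: 431.69533 °C; keep the coarser place, 10^-1.
Result: 431.7 °C.

431.7 °C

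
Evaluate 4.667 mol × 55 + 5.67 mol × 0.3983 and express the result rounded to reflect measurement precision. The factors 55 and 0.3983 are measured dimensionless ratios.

4.667 × 55 = 256.685 → 2.6 × 10^2 mol (2 s.f., last digit at the 10^1 place).
5.67 × 0.3983 = 2.258361 → 2.26 mol (3 s.f., last digit at the 10^-2 place).
Sum: 258.943361 mol; keep the coarser place, 10^1.
Result: 2.6 × 10^2 mol.

2.6 × 10^2 mol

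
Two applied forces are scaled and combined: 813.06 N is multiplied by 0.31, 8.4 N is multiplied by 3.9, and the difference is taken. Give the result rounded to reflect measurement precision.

2.2 × 10² N

813.06 × 0.31 = 252.0486 → 2.5 × 10² N (2 s.f., last digit at the 10^1 place).
8.4 × 3.9 = 32.76 → 33 N (2 s.f., last digit at the 10^0 place).
Difference: 219.2886 N; keep the coarser place, 10^1.
Result: 2.2 × 10² N.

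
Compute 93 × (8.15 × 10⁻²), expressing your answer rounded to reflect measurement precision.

7.6

93 × (8.15 × 10⁻²) = 7.5795
Multiplication/division keeps the fewest significant figures: 93 → 2 s.f., 8.15 × 10⁻² → 3 s.f.; limit is 2.
Rounded to 2 significant figures: 7.6.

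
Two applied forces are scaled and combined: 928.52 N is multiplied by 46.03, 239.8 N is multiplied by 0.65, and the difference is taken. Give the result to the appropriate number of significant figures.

4.258 × 10^4 N

928.52 × 46.03 = 42739.7756 → 4.274 × 10^4 N (4 s.f., last digit at the 10^1 place).
239.8 × 0.65 = 155.87 → 1.6 × 10^2 N (2 s.f., last digit at the 10^1 place).
Difference: 42583.9056 N; keep the coarser place, 10^1.
Result: 4.258 × 10^4 N.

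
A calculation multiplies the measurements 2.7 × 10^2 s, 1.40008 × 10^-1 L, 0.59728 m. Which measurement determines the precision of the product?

2.7 × 10^2 s

2.7 × 10^2 s → 2 s.f.; 1.40008 × 10^-1 L → 6 s.f.; 0.59728 m → 5 s.f.
The fewest is 2 significant figures, from 2.7 × 10^2 s.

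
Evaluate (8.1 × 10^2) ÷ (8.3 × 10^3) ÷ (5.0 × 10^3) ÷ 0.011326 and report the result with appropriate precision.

(8.1 × 10^2) ÷ (8.3 × 10^3) ÷ (5.0 × 10^3) ÷ 0.011326 = 0.00172329792417…
Multiplication/division keeps the fewest significant figures: 8.1 × 10^2 → 2 s.f., 8.3 × 10^3 → 2 s.f., 5.0 × 10^3 → 2 s.f., 0.011326 → 5 s.f.; limit is 2.
Rounded to 2 significant figures: 0.0017.

0.0017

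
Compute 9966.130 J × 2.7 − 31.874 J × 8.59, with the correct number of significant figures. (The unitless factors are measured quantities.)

9966.130 × 2.7 = 26908.551 → 2.7 × 10^4 J (2 s.f., last digit at the 10^3 place).
31.874 × 8.59 = 273.79766 → 274 J (3 s.f., last digit at the 10^0 place).
Difference: 26634.75334 J; keep the coarser place, 10^3.
Result: 2.7 × 10^4 J.

2.7 × 10^4 J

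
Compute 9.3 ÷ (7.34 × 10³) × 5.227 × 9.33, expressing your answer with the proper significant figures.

0.062

9.3 ÷ (7.34 × 10³) × 5.227 × 9.33 = 0.0617904036785…
Multiplication/division keeps the fewest significant figures: 9.3 → 2 s.f., 7.34 × 10³ → 3 s.f., 5.227 → 4 s.f., 9.33 → 3 s.f.; limit is 2.
Rounded to 2 significant figures: 0.062.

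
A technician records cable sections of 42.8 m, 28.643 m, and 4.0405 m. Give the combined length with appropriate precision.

42.8 m + 28.643 m + 4.0405 m = 75.4835 m.
Addition/subtraction keeps the fewest decimal places: 42.8 → 1 decimal place, 28.643 → 3 decimal places, 4.0405 → 4 decimal places; limit is 1.
Rounded to 1 decimal place: 75.5 m.

75.5 m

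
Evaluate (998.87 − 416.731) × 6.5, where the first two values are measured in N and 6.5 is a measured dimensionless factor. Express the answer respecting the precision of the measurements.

998.87 N − 416.731 N = 582.139 N; the difference is limited to 2 decimal places (5 s.f.).
Carrying full precision, 582.139 × 6.5 = 3783.9035 N; 6.5 has 2 s.f., so the result keeps min(5, 2) = 2 s.f.
Rounded to 2 significant figures: 3.8 × 10^3 N.

3.8 × 10^3 N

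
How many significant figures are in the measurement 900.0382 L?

7

900.0382: zeros between nonzero digits are significant.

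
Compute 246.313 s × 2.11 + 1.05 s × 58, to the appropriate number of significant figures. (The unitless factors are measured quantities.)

581 s

246.313 × 2.11 = 519.72043 → 520. s (3 s.f., last digit at the 10^0 place).
1.05 × 58 = 60.9 → 61 s (2 s.f., last digit at the 10^0 place).
Sum: 580.62043 s; keep the coarser place, 10^0.
Result: 581 s.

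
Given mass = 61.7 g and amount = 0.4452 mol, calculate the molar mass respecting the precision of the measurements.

molar mass = 61.7 g ÷ 0.4452 mol = 138.589398023… g/mol.
61.7 has 3 significant figures; 0.4452 has 4.
Division/multiplication keeps the fewest: 3 significant figures.
Rounded: 139 g/mol.

139 g/mol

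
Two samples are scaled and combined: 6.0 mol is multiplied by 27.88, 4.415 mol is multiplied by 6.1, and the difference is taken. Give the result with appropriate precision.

1.4 × 10^2 mol

6.0 × 27.88 = 167.28 → 1.7 × 10^2 mol (2 s.f., last digit at the 10^1 place).
4.415 × 6.1 = 26.9315 → 27 mol (2 s.f., last digit at the 10^0 place).
Difference: 140.3485 mol; keep the coarser place, 10^1.
Result: 1.4 × 10^2 mol.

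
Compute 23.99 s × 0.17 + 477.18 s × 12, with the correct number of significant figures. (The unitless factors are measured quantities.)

23.99 × 0.17 = 4.0783 → 4.1 s (2 s.f., last digit at the 10^-1 place).
477.18 × 12 = 5726.16 → 5.7 × 10³ s (2 s.f., last digit at the 10^2 place).
Sum: 5730.2383 s; keep the coarser place, 10^2.
Result: 5.7 × 10³ s.

5.7 × 10³ s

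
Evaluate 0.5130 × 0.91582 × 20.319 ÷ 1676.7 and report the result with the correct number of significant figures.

0.005693

0.5130 × 0.91582 × 20.319 ÷ 1676.7 = 0.00569343615169…
Multiplication/division keeps the fewest significant figures: 0.5130 → 4 s.f., 0.91582 → 5 s.f., 20.319 → 5 s.f., 1676.7 → 5 s.f.; limit is 4.
Rounded to 4 significant figures: 0.005693.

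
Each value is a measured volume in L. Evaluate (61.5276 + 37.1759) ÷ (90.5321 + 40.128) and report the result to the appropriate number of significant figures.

61.5276 + 37.1759 = 98.7035, limited to 4 d.p. → 6 s.f.; 90.5321 + 40.128 = 130.6601, limited to 3 d.p. → 6 s.f.
Carrying full precision, 98.7035 ÷ 130.6601 = 0.755421892376…; keep min(6, 6) = 6 s.f.
Rounded to 6 significant figures: 0.755422.

0.755422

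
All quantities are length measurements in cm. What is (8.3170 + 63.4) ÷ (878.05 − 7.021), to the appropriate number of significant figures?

0.0823

8.3170 + 63.4 = 71.7170, limited to 1 d.p. → 3 s.f.; 878.05 − 7.021 = 871.029, limited to 2 d.p. → 5 s.f.
Carrying full precision, 71.7170 ÷ 871.029 = 0.0823359497789…; keep min(3, 5) = 3 s.f.
Rounded to 3 significant figures: 0.0823.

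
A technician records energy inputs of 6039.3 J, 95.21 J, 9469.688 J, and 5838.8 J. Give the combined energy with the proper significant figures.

6039.3 J + 95.21 J + 9469.688 J + 5838.8 J = 21442.998 J.
Addition/subtraction keeps the fewest decimal places: 6039.3 → 1 decimal place, 95.21 → 2 decimal places, 9469.688 → 3 decimal places, 5838.8 → 1 decimal place; limit is 1.
Rounded to 1 decimal place: 21443.0 J.

21443.0 J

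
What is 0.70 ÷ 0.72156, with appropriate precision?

0.97

0.70 ÷ 0.72156 = 0.970120294917…
Multiplication/division keeps the fewest significant figures: 0.70 → 2 s.f., 0.72156 → 5 s.f.; limit is 2.
Rounded to 2 significant figures: 0.97.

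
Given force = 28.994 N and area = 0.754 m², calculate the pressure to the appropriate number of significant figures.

pressure = 28.994 N ÷ 0.754 m² = 38.4535809019… Pa.
28.994 has 5 significant figures; 0.754 has 3.
Division/multiplication keeps the fewest: 3 significant figures.
Rounded: 38.5 Pa.

38.5 Pa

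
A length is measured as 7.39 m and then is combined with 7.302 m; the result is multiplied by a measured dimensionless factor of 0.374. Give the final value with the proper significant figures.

5.49 m

7.39 m + 7.302 m = 14.692 m; the sum is limited to 2 decimal places (4 s.f.).
Carrying full precision, 14.692 × 0.374 = 5.494808 m; 0.374 has 3 s.f., so the result keeps min(4, 3) = 3 s.f.
Rounded to 3 significant figures: 5.49 m.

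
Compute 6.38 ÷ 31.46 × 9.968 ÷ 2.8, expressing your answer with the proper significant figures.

6.38 ÷ 31.46 × 9.968 ÷ 2.8 = 0.721958041958…
Multiplication/division keeps the fewest significant figures: 6.38 → 3 s.f., 31.46 → 4 s.f., 9.968 → 4 s.f., 2.8 → 2 s.f.; limit is 2.
Rounded to 2 significant figures: 0.72.

0.72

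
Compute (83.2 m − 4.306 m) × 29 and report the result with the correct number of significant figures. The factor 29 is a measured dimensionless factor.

83.2 m − 4.306 m = 78.894 m; the difference is limited to 1 decimal place (3 s.f.).
Carrying full precision, 78.894 × 29 = 2287.926 m; 29 has 2 s.f., so the result keeps min(3, 2) = 2 s.f.
Rounded to 2 significant figures: 2.3 × 10^3 m.

2.3 × 10^3 m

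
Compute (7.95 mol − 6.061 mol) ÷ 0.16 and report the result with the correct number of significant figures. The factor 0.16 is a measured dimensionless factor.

7.95 mol − 6.061 mol = 1.889 mol; the difference is limited to 2 decimal places (3 s.f.).
Carrying full precision, 1.889 ÷ 0.16 = 11.80625 mol; 0.16 has 2 s.f., so the result keeps min(3, 2) = 2 s.f.
Rounded to 2 significant figures: 12 mol.

12 mol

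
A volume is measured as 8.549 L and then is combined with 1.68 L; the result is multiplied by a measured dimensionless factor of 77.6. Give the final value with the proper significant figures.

8.549 L + 1.68 L = 10.229 L; the sum is limited to 2 decimal places (4 s.f.).
Carrying full precision, 10.229 × 77.6 = 793.7704 L; 77.6 has 3 s.f., so the result keeps min(4, 3) = 3 s.f.
Rounded to 3 significant figures: 794 L.

794 L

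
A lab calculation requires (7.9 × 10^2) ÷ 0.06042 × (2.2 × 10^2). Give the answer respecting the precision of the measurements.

(7.9 × 10^2) ÷ 0.06042 × (2.2 × 10^2) = 2876530.95002…
Multiplication/division keeps the fewest significant figures: 7.9 × 10^2 → 2 s.f., 0.06042 → 4 s.f., 2.2 × 10^2 → 2 s.f.; limit is 2.
Rounded to 2 significant figures: 2.9 × 10^6.

2.9 × 10^6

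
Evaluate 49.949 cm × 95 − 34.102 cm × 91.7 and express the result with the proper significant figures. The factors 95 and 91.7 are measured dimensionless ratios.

1.6 × 10^3 cm

49.949 × 95 = 4745.155 → 4.7 × 10^3 cm (2 s.f., last digit at the 10^2 place).
34.102 × 91.7 = 3127.1534 → 3.13 × 10^3 cm (3 s.f., last digit at the 10^1 place).
Difference: 1618.0016 cm; keep the coarser place, 10^2.
Result: 1.6 × 10^3 cm.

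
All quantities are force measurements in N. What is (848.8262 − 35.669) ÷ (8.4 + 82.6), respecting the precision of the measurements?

848.8262 − 35.669 = 813.1572, limited to 3 d.p. → 6 s.f.; 8.4 + 82.6 = 91.0, limited to 1 d.p. → 3 s.f.
Carrying full precision, 813.1572 ÷ 91.0 = 8.93579340659…; keep min(6, 3) = 3 s.f.
Rounded to 3 significant figures: 8.94.

8.94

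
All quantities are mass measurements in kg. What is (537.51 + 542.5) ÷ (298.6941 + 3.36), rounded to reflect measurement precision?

537.51 + 542.5 = 1080.01, limited to 1 d.p. → 5 s.f.; 298.6941 + 3.36 = 302.0541, limited to 2 d.p. → 5 s.f.
Carrying full precision, 1080.01 ÷ 302.0541 = 3.57555153199…; keep min(5, 5) = 5 s.f.
Rounded to 5 significant figures: 3.5756.

3.5756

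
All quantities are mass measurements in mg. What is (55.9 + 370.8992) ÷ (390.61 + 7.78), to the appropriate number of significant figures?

55.9 + 370.8992 = 426.7992, limited to 1 d.p. → 4 s.f.; 390.61 + 7.78 = 398.39, limited to 2 d.p. → 5 s.f.
Carrying full precision, 426.7992 ÷ 398.39 = 1.07131002284…; keep min(4, 5) = 4 s.f.
Rounded to 4 significant figures: 1.071.

1.071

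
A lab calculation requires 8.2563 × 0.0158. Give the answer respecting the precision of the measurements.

8.2563 × 0.0158 = 0.13044954
Multiplication/division keeps the fewest significant figures: 8.2563 → 5 s.f., 0.0158 → 3 s.f.; limit is 3.
Rounded to 3 significant figures: 0.130.

0.130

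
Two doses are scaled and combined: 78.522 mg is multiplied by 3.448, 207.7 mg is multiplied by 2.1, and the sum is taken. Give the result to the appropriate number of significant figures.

7.1 × 10^2 mg

78.522 × 3.448 = 270.743856 → 270.7 mg (4 s.f., last digit at the 10^-1 place).
207.7 × 2.1 = 436.17 → 4.4 × 10^2 mg (2 s.f., last digit at the 10^1 place).
Sum: 706.913856 mg; keep the coarser place, 10^1.
Result: 7.1 × 10^2 mg.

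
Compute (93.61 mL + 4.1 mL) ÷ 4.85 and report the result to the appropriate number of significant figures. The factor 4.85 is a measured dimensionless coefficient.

93.61 mL + 4.1 mL = 97.71 mL; the sum is limited to 1 decimal place (3 s.f.).
Carrying full precision, 97.71 ÷ 4.85 = 20.1463917526… mL; 4.85 has 3 s.f., so the result keeps min(3, 3) = 3 s.f.
Rounded to 3 significant figures: 20.1 mL.

20.1 mL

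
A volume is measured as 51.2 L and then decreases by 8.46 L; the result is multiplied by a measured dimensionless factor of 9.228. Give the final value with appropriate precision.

51.2 L − 8.46 L = 42.74 L; the difference is limited to 1 decimal place (3 s.f.).
Carrying full precision, 42.74 × 9.228 = 394.40472 L; 9.228 has 4 s.f., so the result keeps min(3, 4) = 3 s.f.
Rounded to 3 significant figures: 394 L.

394 L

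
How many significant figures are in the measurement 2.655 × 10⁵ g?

4

2.655 × 10⁵: in scientific notation every digit of the coefficient is significant.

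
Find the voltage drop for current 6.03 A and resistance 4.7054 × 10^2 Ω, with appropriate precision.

2.84 × 10^3 V

voltage drop = 6.03 A × 4.7054 × 10^2 Ω = 2837.3562 V.
6.03 has 3 significant figures; 4.7054 × 10^2 has 5.
Division/multiplication keeps the fewest: 3 significant figures.
Rounded: 2.84 × 10^3 V.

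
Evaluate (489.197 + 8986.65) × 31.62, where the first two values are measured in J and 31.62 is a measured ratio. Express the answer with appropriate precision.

489.197 J + 8986.65 J = 9475.847 J; the sum is limited to 2 decimal places (6 s.f.).
Carrying full precision, 9475.847 × 31.62 = 299626.28214 J; 31.62 has 4 s.f., so the result keeps min(6, 4) = 4 s.f.
Rounded to 4 significant figures: 2.996 × 10^5 J.

2.996 × 10^5 J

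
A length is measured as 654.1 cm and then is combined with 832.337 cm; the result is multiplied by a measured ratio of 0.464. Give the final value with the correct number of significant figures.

690. cm

654.1 cm + 832.337 cm = 1486.437 cm; the sum is limited to 1 decimal place (5 s.f.).
Carrying full precision, 1486.437 × 0.464 = 689.706768 cm; 0.464 has 3 s.f., so the result keeps min(5, 3) = 3 s.f.
Rounded to 3 significant figures: 690. cm.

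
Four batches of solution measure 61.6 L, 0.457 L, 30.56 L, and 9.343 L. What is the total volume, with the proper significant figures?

61.6 L + 0.457 L + 30.56 L + 9.343 L = 101.960 L.
Addition/subtraction keeps the fewest decimal places: 61.6 → 1 decimal place, 0.457 → 3 decimal places, 30.56 → 2 decimal places, 9.343 → 3 decimal places; limit is 1.
Rounded to 1 decimal place: 102.0 L.

102.0 L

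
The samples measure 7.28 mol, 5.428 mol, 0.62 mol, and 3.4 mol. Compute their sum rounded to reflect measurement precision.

7.28 mol + 5.428 mol + 0.62 mol + 3.4 mol = 16.728 mol.
Addition/subtraction keeps the fewest decimal places: 7.28 → 2 decimal places, 5.428 → 3 decimal places, 0.62 → 2 decimal places, 3.4 → 1 decimal place; limit is 1.
Rounded to 1 decimal place: 16.7 mol.

16.7 mol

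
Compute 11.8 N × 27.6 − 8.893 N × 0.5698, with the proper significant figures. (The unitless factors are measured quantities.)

321 N

11.8 × 27.6 = 325.68 → 326 N (3 s.f., last digit at the 10^0 place).
8.893 × 0.5698 = 5.0672314 → 5.067 N (4 s.f., last digit at the 10^-3 place).
Difference: 320.6127686 N; keep the coarser place, 10^0.
Result: 321 N.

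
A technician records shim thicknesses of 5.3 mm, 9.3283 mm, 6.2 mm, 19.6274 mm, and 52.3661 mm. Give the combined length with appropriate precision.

5.3 mm + 9.3283 mm + 6.2 mm + 19.6274 mm + 52.3661 mm = 92.8218 mm.
Addition/subtraction keeps the fewest decimal places: 5.3 → 1 decimal place, 9.3283 → 4 decimal places, 6.2 → 1 decimal place, 19.6274 → 4 decimal places, 52.3661 → 4 decimal places; limit is 1.
Rounded to 1 decimal place: 92.8 mm.

92.8 mm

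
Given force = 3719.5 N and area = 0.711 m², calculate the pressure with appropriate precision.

5.23 × 10³ Pa

pressure = 3719.5 N ÷ 0.711 m² = 5231.36427567… Pa.
3719.5 has 5 significant figures; 0.711 has 3.
Division/multiplication keeps the fewest: 3 significant figures.
Rounded: 5.23 × 10³ Pa.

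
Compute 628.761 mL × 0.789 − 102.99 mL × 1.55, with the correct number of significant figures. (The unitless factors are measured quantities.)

336 mL

628.761 × 0.789 = 496.092429 → 496 mL (3 s.f., last digit at the 10^0 place).
102.99 × 1.55 = 159.6345 → 160. mL (3 s.f., last digit at the 10^0 place).
Difference: 336.457929 mL; keep the coarser place, 10^0.
Result: 336 mL.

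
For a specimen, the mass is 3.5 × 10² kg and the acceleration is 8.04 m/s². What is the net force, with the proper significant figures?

2.8 × 10³ N

net force = 3.5 × 10² kg × 8.04 m/s² = 2814 N.
3.5 × 10² has 2 significant figures; 8.04 has 3.
Division/multiplication keeps the fewest: 2 significant figures.
Rounded: 2.8 × 10³ N.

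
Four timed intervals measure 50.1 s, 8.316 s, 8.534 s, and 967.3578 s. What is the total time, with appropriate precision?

50.1 s + 8.316 s + 8.534 s + 967.3578 s = 1034.3078 s.
Addition/subtraction keeps the fewest decimal places: 50.1 → 1 decimal place, 8.316 → 3 decimal places, 8.534 → 3 decimal places, 967.3578 → 4 decimal places; limit is 1.
Rounded to 1 decimal place: 1034.3 s.

1034.3 s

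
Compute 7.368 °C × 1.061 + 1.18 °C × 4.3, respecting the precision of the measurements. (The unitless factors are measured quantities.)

12.9 °C

7.368 × 1.061 = 7.817448 → 7.817 °C (4 s.f., last digit at the 10^-3 place).
1.18 × 4.3 = 5.074 → 5.1 °C (2 s.f., last digit at the 10^-1 place).
Sum: 12.891448 °C; keep the coarser place, 10^-1.
Result: 12.9 °C.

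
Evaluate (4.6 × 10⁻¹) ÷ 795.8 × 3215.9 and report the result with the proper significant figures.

1.9

(4.6 × 10⁻¹) ÷ 795.8 × 3215.9 = 1.8589017341…
Multiplication/division keeps the fewest significant figures: 4.6 × 10⁻¹ → 2 s.f., 795.8 → 4 s.f., 3215.9 → 5 s.f.; limit is 2.
Rounded to 2 significant figures: 1.9.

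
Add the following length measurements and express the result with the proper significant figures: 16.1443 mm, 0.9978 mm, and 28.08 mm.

45.22 mm

16.1443 mm + 0.9978 mm + 28.08 mm = 45.2221 mm.
Addition/subtraction keeps the fewest decimal places: 16.1443 → 4 decimal places, 0.9978 → 4 decimal places, 28.08 → 2 decimal places; limit is 2.
Rounded to 2 decimal places: 45.22 mm.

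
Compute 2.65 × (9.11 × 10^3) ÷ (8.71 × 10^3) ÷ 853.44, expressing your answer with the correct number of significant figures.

2.65 × (9.11 × 10^3) ÷ (8.71 × 10^3) ÷ 853.44 = 0.00324767903582…
Multiplication/division keeps the fewest significant figures: 2.65 → 3 s.f., 9.11 × 10^3 → 3 s.f., 8.71 × 10^3 → 3 s.f., 853.44 → 5 s.f.; limit is 3.
Rounded to 3 significant figures: 0.00325.

0.00325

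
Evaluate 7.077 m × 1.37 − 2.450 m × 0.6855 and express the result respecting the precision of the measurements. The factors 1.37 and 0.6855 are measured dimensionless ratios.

7.077 × 1.37 = 9.69549 → 9.70 m (3 s.f., last digit at the 10^-2 place).
2.450 × 0.6855 = 1.679475 → 1.679 m (4 s.f., last digit at the 10^-3 place).
Difference: 8.016015 m; keep the coarser place, 10^-2.
Result: 8.02 m.

8.02 m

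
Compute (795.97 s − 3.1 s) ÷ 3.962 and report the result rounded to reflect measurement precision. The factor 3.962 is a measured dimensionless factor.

795.97 s − 3.1 s = 792.87 s; the difference is limited to 1 decimal place (4 s.f.).
Carrying full precision, 792.87 ÷ 3.962 = 200.118626956… s; 3.962 has 4 s.f., so the result keeps min(4, 4) = 4 s.f.
Rounded to 4 significant figures: 200.1 s.

200.1 s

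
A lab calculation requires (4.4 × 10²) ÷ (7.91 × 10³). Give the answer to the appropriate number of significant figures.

(4.4 × 10²) ÷ (7.91 × 10³) = 0.0556257901391…
Multiplication/division keeps the fewest significant figures: 4.4 × 10² → 2 s.f., 7.91 × 10³ → 3 s.f.; limit is 2.
Rounded to 2 significant figures: 0.056.

0.056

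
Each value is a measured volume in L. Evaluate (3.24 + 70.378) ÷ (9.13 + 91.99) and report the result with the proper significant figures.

3.24 + 70.378 = 73.618, limited to 2 d.p. → 4 s.f.; 9.13 + 91.99 = 101.12, limited to 2 d.p. → 5 s.f.
Carrying full precision, 73.618 ÷ 101.12 = 0.728026107595…; keep min(4, 5) = 4 s.f.
Rounded to 4 significant figures: 0.7280.

0.7280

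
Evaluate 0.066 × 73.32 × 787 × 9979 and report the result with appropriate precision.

3.8 × 10⁷

0.066 × 73.32 × 787 × 9979 = 38003898.2638…
Multiplication/division keeps the fewest significant figures: 0.066 → 2 s.f., 73.32 → 4 s.f., 787 → 3 s.f., 9979 → 4 s.f.; limit is 2.
Rounded to 2 significant figures: 3.8 × 10⁷.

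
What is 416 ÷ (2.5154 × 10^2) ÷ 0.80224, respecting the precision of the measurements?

416 ÷ (2.5154 × 10^2) ÷ 0.80224 = 2.06149346194…
Multiplication/division keeps the fewest significant figures: 416 → 3 s.f., 2.5154 × 10^2 → 5 s.f., 0.80224 → 5 s.f.; limit is 3.
Rounded to 3 significant figures: 2.06.

2.06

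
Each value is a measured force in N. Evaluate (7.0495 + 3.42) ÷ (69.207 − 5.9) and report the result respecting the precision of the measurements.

0.165

7.0495 + 3.42 = 10.4695, limited to 2 d.p. → 4 s.f.; 69.207 − 5.9 = 63.307, limited to 1 d.p. → 3 s.f.
Carrying full precision, 10.4695 ÷ 63.307 = 0.16537665661…; keep min(4, 3) = 3 s.f.
Rounded to 3 significant figures: 0.165.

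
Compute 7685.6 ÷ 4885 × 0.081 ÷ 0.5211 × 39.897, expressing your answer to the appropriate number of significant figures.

7685.6 ÷ 4885 × 0.081 ÷ 0.5211 × 39.897 = 9.75702451302…
Multiplication/division keeps the fewest significant figures: 7685.6 → 5 s.f., 4885 → 4 s.f., 0.081 → 2 s.f., 0.5211 → 4 s.f., 39.897 → 5 s.f.; limit is 2.
Rounded to 2 significant figures: 9.8.

9.8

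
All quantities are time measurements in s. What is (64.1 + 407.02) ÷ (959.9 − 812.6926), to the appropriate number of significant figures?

3.200

64.1 + 407.02 = 471.12, limited to 1 d.p. → 4 s.f.; 959.9 − 812.6926 = 147.2074, limited to 1 d.p. → 4 s.f.
Carrying full precision, 471.12 ÷ 147.2074 = 3.20038258946…; keep min(4, 4) = 4 s.f.
Rounded to 4 significant figures: 3.200.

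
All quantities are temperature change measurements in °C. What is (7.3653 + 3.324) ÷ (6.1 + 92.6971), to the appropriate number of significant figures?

0.108

7.3653 + 3.324 = 10.6893, limited to 3 d.p. → 5 s.f.; 6.1 + 92.6971 = 98.7971, limited to 1 d.p. → 3 s.f.
Carrying full precision, 10.6893 ÷ 98.7971 = 0.108194471295…; keep min(5, 3) = 3 s.f.
Rounded to 3 significant figures: 0.108.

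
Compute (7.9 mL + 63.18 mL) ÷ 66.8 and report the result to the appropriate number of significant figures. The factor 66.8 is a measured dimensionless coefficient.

1.06 mL

7.9 mL + 63.18 mL = 71.08 mL; the sum is limited to 1 decimal place (3 s.f.).
Carrying full precision, 71.08 ÷ 66.8 = 1.06407185629… mL; 66.8 has 3 s.f., so the result keeps min(3, 3) = 3 s.f.
Rounded to 3 significant figures: 1.06 mL.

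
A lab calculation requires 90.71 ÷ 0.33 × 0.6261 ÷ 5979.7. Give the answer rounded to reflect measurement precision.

90.71 ÷ 0.33 × 0.6261 ÷ 5979.7 = 0.0287809771545…
Multiplication/division keeps the fewest significant figures: 90.71 → 4 s.f., 0.33 → 2 s.f., 0.6261 → 4 s.f., 5979.7 → 5 s.f.; limit is 2.
Rounded to 2 significant figures: 0.029.

0.029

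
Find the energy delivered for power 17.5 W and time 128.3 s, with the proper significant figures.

2.25 × 10^3 J

energy delivered = 17.5 W × 128.3 s = 2245.25 J.
17.5 has 3 significant figures; 128.3 has 4.
Division/multiplication keeps the fewest: 3 significant figures.
Rounded: 2.25 × 10^3 J.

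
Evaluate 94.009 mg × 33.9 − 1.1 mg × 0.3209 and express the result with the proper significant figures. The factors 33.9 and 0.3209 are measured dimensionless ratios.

3.19 × 10^3 mg

94.009 × 33.9 = 3186.9051 → 3.19 × 10^3 mg (3 s.f., last digit at the 10^1 place).
1.1 × 0.3209 = 0.35299 → 0.35 mg (2 s.f., last digit at the 10^-2 place).
Difference: 3186.55211 mg; keep the coarser place, 10^1.
Result: 3.19 × 10^3 mg.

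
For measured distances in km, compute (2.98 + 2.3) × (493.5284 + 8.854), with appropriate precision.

2.98 + 2.3 = 5.28, limited to 1 d.p. → 2 s.f.; 493.5284 + 8.854 = 502.3824, limited to 3 d.p. → 6 s.f.
Carrying full precision, 5.28 × 502.3824 = 2652.579072; keep min(2, 6) = 2 s.f.
Rounded to 2 significant figures: 2.7 × 10^3 km².

2.7 × 10^3 km²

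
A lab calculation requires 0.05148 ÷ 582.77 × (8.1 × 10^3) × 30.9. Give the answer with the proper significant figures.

0.05148 ÷ 582.77 × (8.1 × 10^3) × 30.9 = 22.1098018086…
Multiplication/division keeps the fewest significant figures: 0.05148 → 4 s.f., 582.77 → 5 s.f., 8.1 × 10^3 → 2 s.f., 30.9 → 3 s.f.; limit is 2.
Rounded to 2 significant figures: 22.

22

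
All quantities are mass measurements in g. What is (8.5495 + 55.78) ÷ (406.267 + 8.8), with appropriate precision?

8.5495 + 55.78 = 64.3295, limited to 2 d.p. → 4 s.f.; 406.267 + 8.8 = 415.067, limited to 1 d.p. → 4 s.f.
Carrying full precision, 64.3295 ÷ 415.067 = 0.154985821566…; keep min(4, 4) = 4 s.f.
Rounded to 4 significant figures: 0.1550.

0.1550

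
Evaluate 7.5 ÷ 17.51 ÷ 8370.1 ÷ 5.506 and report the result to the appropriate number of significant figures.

7.5 ÷ 17.51 ÷ 8370.1 ÷ 5.506 = 0.0000092941197445…
Multiplication/division keeps the fewest significant figures: 7.5 → 2 s.f., 17.51 → 4 s.f., 8370.1 → 5 s.f., 5.506 → 4 s.f.; limit is 2.
Rounded to 2 significant figures: 9.3 × 10⁻⁶.

9.3 × 10⁻⁶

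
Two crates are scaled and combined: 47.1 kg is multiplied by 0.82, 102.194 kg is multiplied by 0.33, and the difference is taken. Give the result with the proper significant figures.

47.1 × 0.82 = 38.622 → 39 kg (2 s.f., last digit at the 10^0 place).
102.194 × 0.33 = 33.72402 → 34 kg (2 s.f., last digit at the 10^0 place).
Difference: 4.89798 kg; keep the coarser place, 10^0.
Result: 5 kg.

5 kg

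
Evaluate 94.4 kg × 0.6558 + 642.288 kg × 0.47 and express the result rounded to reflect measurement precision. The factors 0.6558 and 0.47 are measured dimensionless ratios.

3.6 × 10² kg

94.4 × 0.6558 = 61.90752 → 61.9 kg (3 s.f., last digit at the 10^-1 place).
642.288 × 0.47 = 301.87536 → 3.0 × 10² kg (2 s.f., last digit at the 10^1 place).
Sum: 363.78288 kg; keep the coarser place, 10^1.
Result: 3.6 × 10² kg.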